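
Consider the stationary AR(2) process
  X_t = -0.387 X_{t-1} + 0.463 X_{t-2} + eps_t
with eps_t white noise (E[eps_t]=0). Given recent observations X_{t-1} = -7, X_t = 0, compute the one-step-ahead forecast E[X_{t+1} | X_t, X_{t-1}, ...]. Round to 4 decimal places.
E[X_{t+1} \mid \mathcal F_t] = -3.2410

For an AR(p) model X_t = c + sum_i phi_i X_{t-i} + eps_t, the
one-step-ahead conditional mean is
  E[X_{t+1} | X_t, ...] = c + sum_i phi_i X_{t+1-i}.
Substitute known values:
  E[X_{t+1} | ...] = (-0.387) * (0) + (0.463) * (-7)
                   = -3.2410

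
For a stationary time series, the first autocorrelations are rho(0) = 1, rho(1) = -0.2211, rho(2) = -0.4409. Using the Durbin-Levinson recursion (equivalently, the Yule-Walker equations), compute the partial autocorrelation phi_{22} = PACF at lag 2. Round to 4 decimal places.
\phi_{22} = -0.5150

The PACF at lag k is phi_{kk}, the last component of the solution
to the Yule-Walker system G_k phi = r_k where
  (G_k)_{ij} = rho(|i - j|), (r_k)_i = rho(i), i,j = 1..k.
Equivalently, Durbin-Levinson gives phi_{kk} iteratively:
  phi_{11} = rho(1)
  phi_{kk} = [rho(k) - sum_{j=1..k-1} phi_{k-1,j} rho(k-j)]
            / [1 - sum_{j=1..k-1} phi_{k-1,j} rho(j)],
  phi_{k,j} = phi_{k-1,j} - phi_{kk} phi_{k-1,k-j},  j = 1..k-1.
Step k = 1:
  phi_11 = rho(1) = -0.2211.
Step k = 2:
  phi_22 = [rho(2) - phi_11 rho(1)] / [1 - phi_11 rho(1)] = [-0.4409 - (-0.2211)(-0.2211)] / [1 - (-0.2211)(-0.2211)]
         = -0.48978521 / 0.95111479 = -0.515.
Therefore phi_{22} = -0.5150.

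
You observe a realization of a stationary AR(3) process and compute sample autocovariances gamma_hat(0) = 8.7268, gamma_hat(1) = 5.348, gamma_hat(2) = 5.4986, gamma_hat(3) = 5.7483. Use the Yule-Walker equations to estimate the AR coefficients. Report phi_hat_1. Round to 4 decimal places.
\hat\phi_{1} = 0.2220

The Yule-Walker equations for an AR(p) process read, in matrix form,
  Gamma_p phi = r_p,   with   (Gamma_p)_{ij} = gamma(|i - j|),
                       (r_p)_i = gamma(i),   i,j = 1..p.
Substitute the sample gammas (Toeplitz matrix and right-hand side of size 3):
  Gamma_p = [[8.7268, 5.348, 5.4986], [5.348, 8.7268, 5.348], [5.4986, 5.348, 8.7268]]
  r_p     = [5.348, 5.4986, 5.7483]
Written out (R1..R3):
  (R1) 8.7268 phi_1 + 5.348 phi_2 + 5.4986 phi_3 = 5.348
  (R2) 5.348 phi_1 + 8.7268 phi_2 + 5.348 phi_3 = 5.4986
  (R3) 5.4986 phi_1 + 5.348 phi_2 + 8.7268 phi_3 = 5.7483
Gaussian elimination:
  R2 <- R2 - (5.348/8.7268) R1 = R2 - (0.612825) R1:  5.449413 phi_2 + 1.978321 phi_3 = 2.221213
  R3 <- R3 - (5.4986/8.7268) R1 = R3 - (0.630082) R1:  1.978321 phi_2 + 5.262231 phi_3 = 2.378621
  R3 <- R3 - (1.978321/5.449413) R2 = R3 - (0.363034) R2:  4.544033 phi_3 = 1.572246
Back-substitution:
  phi_hat_3 = 1.572246 / 4.544033 = 0.346002
  phi_hat_2 = (2.221213 - (1.978321)(0.346002)) / 5.449413 = 0.281995
  phi_hat_1 = (5.348 - (5.348)(0.281995) - (5.4986)(0.346002)) / 8.7268 = 0.222001
So phi_hat = [0.2220, 0.2820, 0.3460].
Therefore phi_hat_1 = 0.2220.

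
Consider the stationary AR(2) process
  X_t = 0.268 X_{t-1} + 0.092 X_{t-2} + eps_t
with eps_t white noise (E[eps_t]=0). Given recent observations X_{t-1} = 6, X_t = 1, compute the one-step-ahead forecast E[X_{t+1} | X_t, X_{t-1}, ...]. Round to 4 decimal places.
E[X_{t+1} \mid \mathcal F_t] = 0.8200

For an AR(p) model X_t = c + sum_i phi_i X_{t-i} + eps_t, the
one-step-ahead conditional mean is
  E[X_{t+1} | X_t, ...] = c + sum_i phi_i X_{t+1-i}.
Substitute known values:
  E[X_{t+1} | ...] = (0.268) * (1) + (0.092) * (6)
                   = 0.8200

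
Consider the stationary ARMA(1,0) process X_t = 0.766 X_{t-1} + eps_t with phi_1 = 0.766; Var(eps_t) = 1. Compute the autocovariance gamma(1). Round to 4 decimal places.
\gamma(1) = 1.8536

Multiply the model equation by X_{t-k} and take expectations. With theta_0 = psi_0 = 1 and psi_j the MA(infinity) weights, this gives
  gamma(k) - sum_i phi_i gamma(k-i) = c_k,
  c_k = sigma^2 * sum_{j=k..q} theta_j psi_{j-k}   (c_k = 0 for k > q),
using gamma(-m) = gamma(m).
Pure AR (q = 0): c_0 = sigma^2 = 1, c_k = 0 for k >= 1.
Equations for k = 0 and k = 1 (AR order 1):
  gamma(0) = phi_1 gamma(1) + c_0
  gamma(1) = phi_1 gamma(0) + c_1
Substituting the second into the first: gamma(0) (1 - phi_1^2) = c_0 + phi_1 c_1, so
  gamma(0) = c_0 / (1 - phi_1^2) = 1 / (1 - (0.766)^2) = 1 / 0.413244 = 2.419878.
  gamma(1) = phi_1 gamma(0) = (0.766)(2.419878) = 1.853626.
Therefore gamma(1) = 1.8536 (to 4 decimal places).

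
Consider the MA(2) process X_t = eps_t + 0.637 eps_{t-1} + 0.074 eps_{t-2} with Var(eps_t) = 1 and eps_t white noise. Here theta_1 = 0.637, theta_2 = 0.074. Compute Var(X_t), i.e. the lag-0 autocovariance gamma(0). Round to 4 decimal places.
\gamma(0) = 1.4112

For an MA(q) process X_t = eps_t + sum_i theta_i eps_{t-i} with
Var(eps_t) = sigma^2, the variance is
  gamma(0) = sigma^2 * (1 + sum_i theta_i^2).
  sum_i theta_i^2 = (0.637)^2 + (0.074)^2 = 0.405769 + 0.005476 = 0.411245.
  gamma(0) = 1 * (1 + 0.411245) = 1 * 1.411245 = 1.411245, which rounds to 1.4112.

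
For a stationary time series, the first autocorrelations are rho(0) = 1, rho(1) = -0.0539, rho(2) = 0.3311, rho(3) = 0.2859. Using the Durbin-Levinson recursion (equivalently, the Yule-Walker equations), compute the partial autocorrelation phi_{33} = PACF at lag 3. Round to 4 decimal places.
\phi_{33} = 0.3550

The PACF at lag k is phi_{kk}, the last component of the solution
to the Yule-Walker system G_k phi = r_k where
  (G_k)_{ij} = rho(|i - j|), (r_k)_i = rho(i), i,j = 1..k.
Equivalently, Durbin-Levinson gives phi_{kk} iteratively:
  phi_{11} = rho(1)
  phi_{kk} = [rho(k) - sum_{j=1..k-1} phi_{k-1,j} rho(k-j)]
            / [1 - sum_{j=1..k-1} phi_{k-1,j} rho(j)],
  phi_{k,j} = phi_{k-1,j} - phi_{kk} phi_{k-1,k-j},  j = 1..k-1.
Step k = 1:
  phi_11 = rho(1) = -0.0539.
Step k = 2:
  phi_22 = [rho(2) - phi_11 rho(1)] / [1 - phi_11 rho(1)] = [0.3311 - (-0.0539)(-0.0539)] / [1 - (-0.0539)(-0.0539)]
         = 0.32819479 / 0.99709479 = 0.329151.
  Update: phi_21 = phi_11 - phi_22 phi_11 = -0.0539 - (0.329151)(-0.0539) = -0.036159.
Step k = 3:
  phi_33 = [rho(3) - phi_21 rho(2) - phi_22 rho(1)] / [1 - phi_21 rho(1) - phi_22 rho(2)]
    numerator   = 0.2859 - (-0.036159)(0.3311) - (0.329151)(-0.0539) = 0.31561341
    denominator = 1 - (-0.036159)(-0.0539) - (0.329151)(0.3311) = 0.88906913
  phi_33 = 0.31561341 / 0.88906913 = 0.355.
Therefore phi_{33} = 0.3550.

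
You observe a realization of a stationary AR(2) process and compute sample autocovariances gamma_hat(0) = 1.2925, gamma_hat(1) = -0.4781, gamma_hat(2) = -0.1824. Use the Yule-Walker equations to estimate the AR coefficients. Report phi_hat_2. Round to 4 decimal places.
\hat\phi_{2} = -0.3220

The Yule-Walker equations for an AR(p) process read, in matrix form,
  Gamma_p phi = r_p,   with   (Gamma_p)_{ij} = gamma(|i - j|),
                       (r_p)_i = gamma(i),   i,j = 1..p.
Substitute the sample gammas (Toeplitz matrix and right-hand side of size 2):
  Gamma_p = [[1.2925, -0.4781], [-0.4781, 1.2925]]
  r_p     = [-0.4781, -0.1824]
Written out:
  1.2925 phi_1 - 0.4781 phi_2 = -0.4781
  -0.4781 phi_1 + 1.2925 phi_2 = -0.1824
Solve by Cramer's rule:
  det = gamma(0)^2 - gamma(1)^2 = (1.2925)^2 - (-0.4781)^2 = 1.67055625 - 0.22857961 = 1.44197664
  phi_hat_1 = [gamma(1) gamma(0) - gamma(1) gamma(2)] / det = [(-0.4781)(1.2925) - (-0.4781)(-0.1824)] / 1.44197664 = -0.70514969 / 1.44197664 = -0.489
  phi_hat_2 = [gamma(0) gamma(2) - gamma(1)^2] / det = [(1.2925)(-0.1824) - (-0.4781)^2] / 1.44197664 = -0.46433161 / 1.44197664 = -0.322
So phi_hat = [-0.4890, -0.3220].
Therefore phi_hat_2 = -0.3220.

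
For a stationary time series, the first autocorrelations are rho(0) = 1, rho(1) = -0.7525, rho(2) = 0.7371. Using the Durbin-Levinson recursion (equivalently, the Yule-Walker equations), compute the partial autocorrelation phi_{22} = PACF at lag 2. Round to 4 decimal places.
\phi_{22} = 0.3939

The PACF at lag k is phi_{kk}, the last component of the solution
to the Yule-Walker system G_k phi = r_k where
  (G_k)_{ij} = rho(|i - j|), (r_k)_i = rho(i), i,j = 1..k.
Equivalently, Durbin-Levinson gives phi_{kk} iteratively:
  phi_{11} = rho(1)
  phi_{kk} = [rho(k) - sum_{j=1..k-1} phi_{k-1,j} rho(k-j)]
            / [1 - sum_{j=1..k-1} phi_{k-1,j} rho(j)],
  phi_{k,j} = phi_{k-1,j} - phi_{kk} phi_{k-1,k-j},  j = 1..k-1.
Step k = 1:
  phi_11 = rho(1) = -0.7525.
Step k = 2:
  phi_22 = [rho(2) - phi_11 rho(1)] / [1 - phi_11 rho(1)] = [0.7371 - (-0.7525)(-0.7525)] / [1 - (-0.7525)(-0.7525)]
         = 0.17084375 / 0.43374375 = 0.3939.
Therefore phi_{22} = 0.3939.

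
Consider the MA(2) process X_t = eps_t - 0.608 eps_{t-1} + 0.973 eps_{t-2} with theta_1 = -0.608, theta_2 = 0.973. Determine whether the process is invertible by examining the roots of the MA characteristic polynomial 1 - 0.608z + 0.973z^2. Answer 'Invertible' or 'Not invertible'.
\text{Invertible}

The MA(q) characteristic polynomial is P(z) = 1 - 0.608z + 0.973z^2.
Invertibility requires all roots to lie outside the unit circle, i.e. |z| > 1 for every root.
Set 1 + (-0.608) z + (0.973) z^2 = 0, i.e. a z^2 + b z + c = 0 with a = 0.973, b = -0.608, c = 1.
Discriminant D = b^2 - 4ac = (-0.608)^2 - 4*(0.973)*1 = 0.369664 - (3.892) = -3.522336.
D < 0, so the roots are the complex-conjugate pair z = (-b +/- i sqrt(-D)) / (2a) = 0.3124 +/- 0.9644i.
For a conjugate pair |z|^2 = z * conj(z) = (product of roots) = c/a = 1/(0.973) = 1.027749, so |z| = sqrt(1.027749) = 1.0138 for both roots.
Moduli of all roots: 1.0138, 1.0138.
All moduli strictly greater than 1? Yes.
Verdict: Invertible.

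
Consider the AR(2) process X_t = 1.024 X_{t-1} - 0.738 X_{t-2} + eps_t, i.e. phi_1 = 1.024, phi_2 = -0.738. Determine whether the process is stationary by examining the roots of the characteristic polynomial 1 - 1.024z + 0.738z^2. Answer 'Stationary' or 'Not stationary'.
\text{Stationary}

The AR(p) characteristic polynomial is P(z) = 1 - 1.024z + 0.738z^2.
Stationarity requires all roots to lie outside the unit circle, i.e. |z| > 1 for every root.
Set 1 + (-1.024) z + (0.738) z^2 = 0, i.e. a z^2 + b z + c = 0 with a = 0.738, b = -1.024, c = 1.
Discriminant D = b^2 - 4ac = (-1.024)^2 - 4*(0.738)*1 = 1.048576 - (2.952) = -1.903424.
D < 0, so the roots are the complex-conjugate pair z = (-b +/- i sqrt(-D)) / (2a) = 0.6938 +/- 0.9347i.
For a conjugate pair |z|^2 = z * conj(z) = (product of roots) = c/a = 1/(0.738) = 1.355014, so |z| = sqrt(1.355014) = 1.1641 for both roots.
Moduli of all roots: 1.1641, 1.1641.
All moduli strictly greater than 1? Yes.
Verdict: Stationary.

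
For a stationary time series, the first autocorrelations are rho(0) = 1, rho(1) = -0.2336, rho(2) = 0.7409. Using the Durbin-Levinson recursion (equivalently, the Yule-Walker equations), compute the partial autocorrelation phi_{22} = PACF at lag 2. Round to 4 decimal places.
\phi_{22} = 0.7259

The PACF at lag k is phi_{kk}, the last component of the solution
to the Yule-Walker system G_k phi = r_k where
  (G_k)_{ij} = rho(|i - j|), (r_k)_i = rho(i), i,j = 1..k.
Equivalently, Durbin-Levinson gives phi_{kk} iteratively:
  phi_{11} = rho(1)
  phi_{kk} = [rho(k) - sum_{j=1..k-1} phi_{k-1,j} rho(k-j)]
            / [1 - sum_{j=1..k-1} phi_{k-1,j} rho(j)],
  phi_{k,j} = phi_{k-1,j} - phi_{kk} phi_{k-1,k-j},  j = 1..k-1.
Step k = 1:
  phi_11 = rho(1) = -0.2336.
Step k = 2:
  phi_22 = [rho(2) - phi_11 rho(1)] / [1 - phi_11 rho(1)] = [0.7409 - (-0.2336)(-0.2336)] / [1 - (-0.2336)(-0.2336)]
         = 0.68633104 / 0.94543104 = 0.7259.
Therefore phi_{22} = 0.7259.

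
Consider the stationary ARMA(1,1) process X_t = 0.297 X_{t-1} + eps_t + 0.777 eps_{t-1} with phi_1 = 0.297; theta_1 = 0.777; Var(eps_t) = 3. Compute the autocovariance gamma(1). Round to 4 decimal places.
\gamma(1) = 4.3492

Multiply the model equation by X_{t-k} and take expectations. With theta_0 = psi_0 = 1 and psi_j the MA(infinity) weights, this gives
  gamma(k) - sum_i phi_i gamma(k-i) = c_k,
  c_k = sigma^2 * sum_{j=k..q} theta_j psi_{j-k}   (c_k = 0 for k > q),
using gamma(-m) = gamma(m).
psi-weights needed (psi_j = theta_j + sum_i phi_i psi_{j-i}):
  psi_1 = theta_1 + phi_1 = 0.777 + (0.297) = 1.074
Right-hand sides:
  c_0 = sigma^2 (1 + theta_1 psi_1) = 3 * (1 + (0.777)(1.074)) = 3 * 1.834498 = 5.503494
  c_1 = sigma^2 theta_1 = 3 * (0.777) = 2.331
  c_2 = 0
Equations for k = 0 and k = 1 (AR order 1):
  gamma(0) = phi_1 gamma(1) + c_0
  gamma(1) = phi_1 gamma(0) + c_1
Substituting the second into the first: gamma(0) (1 - phi_1^2) = c_0 + phi_1 c_1, so
  gamma(0) = (c_0 + phi_1 c_1) / (1 - phi_1^2) = (5.503494 + (0.297)(2.331)) / (1 - (0.297)^2) = 6.195801 / 0.911791 = 6.795199.
  gamma(1) = phi_1 gamma(0) + c_1 = (0.297)(6.795199) + (2.331) = 4.349174.
Therefore gamma(1) = 4.3492 (to 4 decimal places).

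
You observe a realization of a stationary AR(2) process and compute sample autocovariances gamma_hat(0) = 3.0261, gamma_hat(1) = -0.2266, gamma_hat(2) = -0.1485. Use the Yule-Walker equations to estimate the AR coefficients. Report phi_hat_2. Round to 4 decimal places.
\hat\phi_{2} = -0.0550

The Yule-Walker equations for an AR(p) process read, in matrix form,
  Gamma_p phi = r_p,   with   (Gamma_p)_{ij} = gamma(|i - j|),
                       (r_p)_i = gamma(i),   i,j = 1..p.
Substitute the sample gammas (Toeplitz matrix and right-hand side of size 2):
  Gamma_p = [[3.0261, -0.2266], [-0.2266, 3.0261]]
  r_p     = [-0.2266, -0.1485]
Written out:
  3.0261 phi_1 - 0.2266 phi_2 = -0.2266
  -0.2266 phi_1 + 3.0261 phi_2 = -0.1485
Solve by Cramer's rule:
  det = gamma(0)^2 - gamma(1)^2 = (3.0261)^2 - (-0.2266)^2 = 9.15728121 - 0.05134756 = 9.10593365
  phi_hat_1 = [gamma(1) gamma(0) - gamma(1) gamma(2)] / det = [(-0.2266)(3.0261) - (-0.2266)(-0.1485)] / 9.10593365 = -0.71936436 / 9.10593365 = -0.079
  phi_hat_2 = [gamma(0) gamma(2) - gamma(1)^2] / det = [(3.0261)(-0.1485) - (-0.2266)^2] / 9.10593365 = -0.50072341 / 9.10593365 = -0.055
So phi_hat = [-0.0790, -0.0550].
Therefore phi_hat_2 = -0.0550.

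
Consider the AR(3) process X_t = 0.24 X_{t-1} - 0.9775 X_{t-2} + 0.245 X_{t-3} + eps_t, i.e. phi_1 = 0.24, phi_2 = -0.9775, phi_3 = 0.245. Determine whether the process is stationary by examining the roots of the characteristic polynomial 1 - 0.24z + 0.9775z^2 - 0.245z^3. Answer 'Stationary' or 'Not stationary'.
\text{Stationary}

The AR(p) characteristic polynomial is P(z) = 1 - 0.24z + 0.9775z^2 - 0.245z^3.
Stationarity requires all roots to lie outside the unit circle, i.e. |z| > 1 for every root.
Degree 3: look for a simple real root z0 first, then factor out (1 - z/z0) and solve the remaining quadratic.
Testing z0 = 4: P(4) = 1 + (-0.24)(4) + (0.9775)(4)^2 + (-0.245)(4)^3
  = 1 + (-0.96) + (15.64) + (-15.68) = 0.  So z_0 = 4 is a root, |z_0| = 4.
Divide out the factor (1 - 0.25 z) = (1 - z/z0) (since 1/z0 = 0.25):
  P(z) = (1 - 0.25 z)(1 + (0.01) z + (0.98) z^2)
  [check: z-coef 0.01 - (0.25) = -0.24; z^2-coef 0.98 - (0.25)(0.01) = 0.9775; z^3-coef -(0.25)(0.98) = -0.245.]
Remaining roots from the quadratic factor 1 + (0.01) z + (0.98) z^2:
  Set 1 + (0.01) z + (0.98) z^2 = 0, i.e. a z^2 + b z + c = 0 with a = 0.98, b = 0.01, c = 1.
  Discriminant D = b^2 - 4ac = (0.01)^2 - 4*(0.98)*1 = 0.0001 - (3.92) = -3.9199.
  D < 0, so the roots are the complex-conjugate pair z = (-b +/- i sqrt(-D)) / (2a) = -0.0051 +/- 1.0101i.
  For a conjugate pair |z|^2 = z * conj(z) = (product of roots) = c/a = 1/(0.98) = 1.020408, so |z| = sqrt(1.020408) = 1.0102 for both roots.
Moduli of all roots: 4.0000, 1.0102, 1.0102.
All moduli strictly greater than 1? Yes.
Verdict: Stationary.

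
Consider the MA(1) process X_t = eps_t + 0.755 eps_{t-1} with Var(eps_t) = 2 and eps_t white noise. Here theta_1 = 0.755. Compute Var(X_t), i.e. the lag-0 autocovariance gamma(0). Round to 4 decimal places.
\gamma(0) = 3.1401

For an MA(q) process X_t = eps_t + sum_i theta_i eps_{t-i} with
Var(eps_t) = sigma^2, the variance is
  gamma(0) = sigma^2 * (1 + sum_i theta_i^2).
  sum_i theta_i^2 = (0.755)^2 = 0.570025.
  gamma(0) = 2 * (1 + 0.570025) = 2 * 1.570025 = 3.14005, which rounds to 3.1401.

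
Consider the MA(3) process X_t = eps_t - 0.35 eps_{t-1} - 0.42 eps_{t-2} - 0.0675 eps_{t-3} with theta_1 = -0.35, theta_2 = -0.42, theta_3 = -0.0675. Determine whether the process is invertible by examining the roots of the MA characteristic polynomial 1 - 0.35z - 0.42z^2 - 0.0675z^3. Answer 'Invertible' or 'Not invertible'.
\text{Invertible}

The MA(q) characteristic polynomial is P(z) = 1 - 0.35z - 0.42z^2 - 0.0675z^3.
Invertibility requires all roots to lie outside the unit circle, i.e. |z| > 1 for every root.
Degree 3: look for a simple real root z0 first, then factor out (1 - z/z0) and solve the remaining quadratic.
Testing z0 = -4: P(-4) = 1 + (-0.35)(-4) + (-0.42)(-4)^2 + (-0.0675)(-4)^3
  = 1 + (1.4) + (-6.72) + (4.32) = 0.  So z_0 = -4 is a root, |z_0| = 4.
Divide out the factor (1 + 0.25 z) = (1 - z/z0) (since 1/z0 = -0.25):
  P(z) = (1 + 0.25 z)(1 + (-0.6) z + (-0.27) z^2)
  [check: z-coef -0.6 - (-0.25) = -0.35; z^2-coef -0.27 - (-0.25)(-0.6) = -0.42; z^3-coef -(-0.25)(-0.27) = -0.0675.]
Remaining roots from the quadratic factor 1 + (-0.6) z + (-0.27) z^2:
  Set 1 + (-0.6) z + (-0.27) z^2 = 0, i.e. a z^2 + b z + c = 0 with a = -0.27, b = -0.6, c = 1.
  Discriminant D = b^2 - 4ac = (-0.6)^2 - 4*(-0.27)*1 = 0.36 - (-1.08) = 1.44.
  D >= 0, so the roots are real: z = (-b +/- sqrt(D)) / (2a) = (0.6 +/- 1.2) / (-0.54).
    z_1 = (0.6 + 1.2) / (-0.54) = -3.3333,   |z_1| = 3.3333.
    z_2 = (0.6 - 1.2) / (-0.54) = 1.1111,   |z_2| = 1.1111.
Moduli of all roots: 4.0000, 3.3333, 1.1111.
All moduli strictly greater than 1? Yes.
Verdict: Invertible.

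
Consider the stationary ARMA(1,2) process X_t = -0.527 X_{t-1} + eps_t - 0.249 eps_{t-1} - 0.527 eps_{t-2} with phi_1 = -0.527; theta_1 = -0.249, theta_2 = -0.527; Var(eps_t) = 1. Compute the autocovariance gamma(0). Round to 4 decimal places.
\gamma(0) = 1.6215

Multiply the model equation by X_{t-k} and take expectations. With theta_0 = psi_0 = 1 and psi_j the MA(infinity) weights, this gives
  gamma(k) - sum_i phi_i gamma(k-i) = c_k,
  c_k = sigma^2 * sum_{j=k..q} theta_j psi_{j-k}   (c_k = 0 for k > q),
using gamma(-m) = gamma(m).
psi-weights needed (psi_j = theta_j + sum_i phi_i psi_{j-i}):
  psi_1 = theta_1 + phi_1 = -0.249 + (-0.527) = -0.776
  psi_2 = theta_2 + phi_1 psi_1 = -0.527 + (-0.527)(-0.776) = -0.118048
Right-hand sides:
  c_0 = sigma^2 (1 + theta_1 psi_1 + theta_2 psi_2) = 1 * (1 + (-0.249)(-0.776) + (-0.527)(-0.118048)) = 1 * 1.255435 = 1.255435
  c_1 = sigma^2 (theta_1 + theta_2 psi_1) = 1 * (-0.249 + (-0.527)(-0.776)) = 0.159952
  c_2 = sigma^2 theta_2 = 1 * (-0.527) = -0.527
Equations for k = 0 and k = 1 (AR order 1):
  gamma(0) = phi_1 gamma(1) + c_0
  gamma(1) = phi_1 gamma(0) + c_1
Substituting the second into the first: gamma(0) (1 - phi_1^2) = c_0 + phi_1 c_1, so
  gamma(0) = (c_0 + phi_1 c_1) / (1 - phi_1^2) = (1.255435 + (-0.527)(0.159952)) / (1 - (-0.527)^2) = 1.171141 / 0.722271 = 1.62147.
Therefore gamma(0) = 1.6215 (to 4 decimal places).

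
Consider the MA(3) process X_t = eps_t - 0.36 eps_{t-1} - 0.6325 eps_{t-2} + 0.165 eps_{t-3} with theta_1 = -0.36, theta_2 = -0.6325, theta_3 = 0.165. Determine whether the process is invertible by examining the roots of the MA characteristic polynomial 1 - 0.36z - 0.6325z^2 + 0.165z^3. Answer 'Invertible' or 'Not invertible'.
\text{Invertible}

The MA(q) characteristic polynomial is P(z) = 1 - 0.36z - 0.6325z^2 + 0.165z^3.
Invertibility requires all roots to lie outside the unit circle, i.e. |z| > 1 for every root.
Degree 3: look for a simple real root z0 first, then factor out (1 - z/z0) and solve the remaining quadratic.
Testing z0 = 4: P(4) = 1 + (-0.36)(4) + (-0.6325)(4)^2 + (0.165)(4)^3
  = 1 + (-1.44) + (-10.12) + (10.56) = 0.  So z_0 = 4 is a root, |z_0| = 4.
Divide out the factor (1 - 0.25 z) = (1 - z/z0) (since 1/z0 = 0.25):
  P(z) = (1 - 0.25 z)(1 + (-0.11) z + (-0.66) z^2)
  [check: z-coef -0.11 - (0.25) = -0.36; z^2-coef -0.66 - (0.25)(-0.11) = -0.6325; z^3-coef -(0.25)(-0.66) = 0.165.]
Remaining roots from the quadratic factor 1 + (-0.11) z + (-0.66) z^2:
  Set 1 + (-0.11) z + (-0.66) z^2 = 0, i.e. a z^2 + b z + c = 0 with a = -0.66, b = -0.11, c = 1.
  Discriminant D = b^2 - 4ac = (-0.11)^2 - 4*(-0.66)*1 = 0.0121 - (-2.64) = 2.6521.
  D >= 0, so the roots are real: z = (-b +/- sqrt(D)) / (2a) = (0.11 +/- 1.628527) / (-1.32).
    z_1 = (0.11 + 1.628527) / (-1.32) = -1.3171,   |z_1| = 1.3171.
    z_2 = (0.11 - 1.628527) / (-1.32) = 1.1504,   |z_2| = 1.1504.
Moduli of all roots: 4.0000, 1.3171, 1.1504.
All moduli strictly greater than 1? Yes.
Verdict: Invertible.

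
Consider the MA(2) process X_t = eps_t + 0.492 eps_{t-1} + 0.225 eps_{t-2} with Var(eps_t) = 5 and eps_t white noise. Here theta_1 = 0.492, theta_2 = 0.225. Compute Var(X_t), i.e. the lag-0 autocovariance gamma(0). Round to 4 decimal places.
\gamma(0) = 6.4634

For an MA(q) process X_t = eps_t + sum_i theta_i eps_{t-i} with
Var(eps_t) = sigma^2, the variance is
  gamma(0) = sigma^2 * (1 + sum_i theta_i^2).
  sum_i theta_i^2 = (0.492)^2 + (0.225)^2 = 0.242064 + 0.050625 = 0.292689.
  gamma(0) = 5 * (1 + 0.292689) = 5 * 1.292689 = 6.463445, which rounds to 6.4634.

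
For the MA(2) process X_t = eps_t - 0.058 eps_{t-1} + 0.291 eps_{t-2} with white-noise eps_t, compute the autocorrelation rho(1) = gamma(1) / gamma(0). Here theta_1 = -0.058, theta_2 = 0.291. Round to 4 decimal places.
\rho(1) = -0.0688

For an MA(q) process with theta_0 = 1, the autocovariance is
  gamma(k) = sigma^2 * sum_{i=0..q-k} theta_i * theta_{i+k},
and rho(k) = gamma(k) / gamma(0). Sigma^2 cancels.
  numerator   = (1)*(-0.058) + (-0.058)*(0.291) = -0.074878.
  denominator = (1)^2 + (-0.058)^2 + (0.291)^2 = 1.088045.
  rho(1) = -0.074878 / 1.088045 = -0.0688.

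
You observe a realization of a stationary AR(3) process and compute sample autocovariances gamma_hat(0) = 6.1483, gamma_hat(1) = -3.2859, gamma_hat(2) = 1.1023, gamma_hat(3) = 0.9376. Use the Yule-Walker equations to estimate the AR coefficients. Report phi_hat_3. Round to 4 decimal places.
\hat\phi_{3} = 0.2620

The Yule-Walker equations for an AR(p) process read, in matrix form,
  Gamma_p phi = r_p,   with   (Gamma_p)_{ij} = gamma(|i - j|),
                       (r_p)_i = gamma(i),   i,j = 1..p.
Substitute the sample gammas (Toeplitz matrix and right-hand side of size 3):
  Gamma_p = [[6.1483, -3.2859, 1.1023], [-3.2859, 6.1483, -3.2859], [1.1023, -3.2859, 6.1483]]
  r_p     = [-3.2859, 1.1023, 0.9376]
Written out (R1..R3):
  (R1) 6.1483 phi_1 - 3.2859 phi_2 + 1.1023 phi_3 = -3.2859
  (R2) -3.2859 phi_1 + 6.1483 phi_2 - 3.2859 phi_3 = 1.1023
  (R3) 1.1023 phi_1 - 3.2859 phi_2 + 6.1483 phi_3 = 0.9376
Gaussian elimination:
  R2 <- R2 - (-3.2859/6.1483) R1 = R2 - (-0.53444) R1:  4.392182 phi_2 - 2.696786 phi_3 = -0.653818
  R3 <- R3 - (1.1023/6.1483) R1 = R3 - (0.179285) R1:  -2.696786 phi_2 + 5.950674 phi_3 = 1.526714
  R3 <- R3 - (-2.696786/4.392182) R2 = R3 - (-0.613997) R2:  4.294855 phi_3 = 1.125272
Back-substitution:
  phi_hat_3 = 1.125272 / 4.294855 = 0.262005
  phi_hat_2 = (-0.653818 - (-2.696786)(0.262005)) / 4.392182 = 0.012011
  phi_hat_1 = (-3.2859 - (-3.2859)(0.012011) - (1.1023)(0.262005)) / 6.1483 = -0.574995
So phi_hat = [-0.5750, 0.0120, 0.2620].
Therefore phi_hat_3 = 0.2620.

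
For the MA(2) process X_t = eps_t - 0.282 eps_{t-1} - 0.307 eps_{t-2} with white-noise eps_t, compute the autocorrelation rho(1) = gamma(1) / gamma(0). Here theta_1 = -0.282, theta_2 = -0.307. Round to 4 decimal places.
\rho(1) = -0.1665

For an MA(q) process with theta_0 = 1, the autocovariance is
  gamma(k) = sigma^2 * sum_{i=0..q-k} theta_i * theta_{i+k},
and rho(k) = gamma(k) / gamma(0). Sigma^2 cancels.
  numerator   = (1)*(-0.282) + (-0.282)*(-0.307) = -0.195426.
  denominator = (1)^2 + (-0.282)^2 + (-0.307)^2 = 1.173773.
  rho(1) = -0.195426 / 1.173773 = -0.1665.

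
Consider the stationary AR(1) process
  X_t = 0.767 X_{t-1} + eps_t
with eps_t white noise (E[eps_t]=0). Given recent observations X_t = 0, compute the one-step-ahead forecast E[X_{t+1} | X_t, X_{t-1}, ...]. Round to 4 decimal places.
E[X_{t+1} \mid \mathcal F_t] = 0.0000

For an AR(p) model X_t = c + sum_i phi_i X_{t-i} + eps_t, the
one-step-ahead conditional mean is
  E[X_{t+1} | X_t, ...] = c + sum_i phi_i X_{t+1-i}.
Substitute known values:
  E[X_{t+1} | ...] = (0.767) * (0)
                   = 0.0000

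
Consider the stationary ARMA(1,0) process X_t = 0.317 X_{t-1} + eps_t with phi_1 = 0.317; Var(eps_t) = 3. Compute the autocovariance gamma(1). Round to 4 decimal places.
\gamma(1) = 1.0572

Multiply the model equation by X_{t-k} and take expectations. With theta_0 = psi_0 = 1 and psi_j the MA(infinity) weights, this gives
  gamma(k) - sum_i phi_i gamma(k-i) = c_k,
  c_k = sigma^2 * sum_{j=k..q} theta_j psi_{j-k}   (c_k = 0 for k > q),
using gamma(-m) = gamma(m).
Pure AR (q = 0): c_0 = sigma^2 = 3, c_k = 0 for k >= 1.
Equations for k = 0 and k = 1 (AR order 1):
  gamma(0) = phi_1 gamma(1) + c_0
  gamma(1) = phi_1 gamma(0) + c_1
Substituting the second into the first: gamma(0) (1 - phi_1^2) = c_0 + phi_1 c_1, so
  gamma(0) = c_0 / (1 - phi_1^2) = 3 / (1 - (0.317)^2) = 3 / 0.899511 = 3.335145.
  gamma(1) = phi_1 gamma(0) = (0.317)(3.335145) = 1.057241.
Therefore gamma(1) = 1.0572 (to 4 decimal places).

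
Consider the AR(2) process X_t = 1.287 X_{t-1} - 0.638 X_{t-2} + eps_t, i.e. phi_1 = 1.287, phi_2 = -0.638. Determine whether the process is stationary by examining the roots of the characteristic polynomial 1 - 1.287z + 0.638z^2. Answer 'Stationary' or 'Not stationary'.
\text{Stationary}

The AR(p) characteristic polynomial is P(z) = 1 - 1.287z + 0.638z^2.
Stationarity requires all roots to lie outside the unit circle, i.e. |z| > 1 for every root.
Set 1 + (-1.287) z + (0.638) z^2 = 0, i.e. a z^2 + b z + c = 0 with a = 0.638, b = -1.287, c = 1.
Discriminant D = b^2 - 4ac = (-1.287)^2 - 4*(0.638)*1 = 1.656369 - (2.552) = -0.895631.
D < 0, so the roots are the complex-conjugate pair z = (-b +/- i sqrt(-D)) / (2a) = 1.0086 +/- 0.7417i.
For a conjugate pair |z|^2 = z * conj(z) = (product of roots) = c/a = 1/(0.638) = 1.567398, so |z| = sqrt(1.567398) = 1.252 for both roots.
Moduli of all roots: 1.2520, 1.2520.
All moduli strictly greater than 1? Yes.
Verdict: Stationary.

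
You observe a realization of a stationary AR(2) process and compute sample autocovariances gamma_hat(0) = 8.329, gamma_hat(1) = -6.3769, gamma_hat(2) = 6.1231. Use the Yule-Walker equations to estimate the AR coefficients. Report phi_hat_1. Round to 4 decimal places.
\hat\phi_{1} = -0.4900

The Yule-Walker equations for an AR(p) process read, in matrix form,
  Gamma_p phi = r_p,   with   (Gamma_p)_{ij} = gamma(|i - j|),
                       (r_p)_i = gamma(i),   i,j = 1..p.
Substitute the sample gammas (Toeplitz matrix and right-hand side of size 2):
  Gamma_p = [[8.329, -6.3769], [-6.3769, 8.329]]
  r_p     = [-6.3769, 6.1231]
Written out:
  8.329 phi_1 - 6.3769 phi_2 = -6.3769
  -6.3769 phi_1 + 8.329 phi_2 = 6.1231
Solve by Cramer's rule:
  det = gamma(0)^2 - gamma(1)^2 = (8.329)^2 - (-6.3769)^2 = 69.372241 - 40.66485361 = 28.70738739
  phi_hat_1 = [gamma(1) gamma(0) - gamma(1) gamma(2)] / det = [(-6.3769)(8.329) - (-6.3769)(6.1231)] / 28.70738739 = -14.06680371 / 28.70738739 = -0.49
  phi_hat_2 = [gamma(0) gamma(2) - gamma(1)^2] / det = [(8.329)(6.1231) - (-6.3769)^2] / 28.70738739 = 10.33444629 / 28.70738739 = 0.36
So phi_hat = [-0.4900, 0.3600].
Therefore phi_hat_1 = -0.4900.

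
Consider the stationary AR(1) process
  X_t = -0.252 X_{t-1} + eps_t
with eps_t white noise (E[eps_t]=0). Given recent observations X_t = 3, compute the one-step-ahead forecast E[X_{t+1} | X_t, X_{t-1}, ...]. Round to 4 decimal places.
E[X_{t+1} \mid \mathcal F_t] = -0.7560

For an AR(p) model X_t = c + sum_i phi_i X_{t-i} + eps_t, the
one-step-ahead conditional mean is
  E[X_{t+1} | X_t, ...] = c + sum_i phi_i X_{t+1-i}.
Substitute known values:
  E[X_{t+1} | ...] = (-0.252) * (3)
                   = -0.7560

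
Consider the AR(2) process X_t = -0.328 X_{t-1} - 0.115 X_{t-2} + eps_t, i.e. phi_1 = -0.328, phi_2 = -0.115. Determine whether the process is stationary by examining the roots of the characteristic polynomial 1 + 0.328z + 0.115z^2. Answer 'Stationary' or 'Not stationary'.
\text{Stationary}

The AR(p) characteristic polynomial is P(z) = 1 + 0.328z + 0.115z^2.
Stationarity requires all roots to lie outside the unit circle, i.e. |z| > 1 for every root.
Set 1 + (0.328) z + (0.115) z^2 = 0, i.e. a z^2 + b z + c = 0 with a = 0.115, b = 0.328, c = 1.
Discriminant D = b^2 - 4ac = (0.328)^2 - 4*(0.115)*1 = 0.107584 - (0.46) = -0.352416.
D < 0, so the roots are the complex-conjugate pair z = (-b +/- i sqrt(-D)) / (2a) = -1.4261 +/- 2.5811i.
For a conjugate pair |z|^2 = z * conj(z) = (product of roots) = c/a = 1/(0.115) = 8.695652, so |z| = sqrt(8.695652) = 2.9488 for both roots.
Moduli of all roots: 2.9488, 2.9488.
All moduli strictly greater than 1? Yes.
Verdict: Stationary.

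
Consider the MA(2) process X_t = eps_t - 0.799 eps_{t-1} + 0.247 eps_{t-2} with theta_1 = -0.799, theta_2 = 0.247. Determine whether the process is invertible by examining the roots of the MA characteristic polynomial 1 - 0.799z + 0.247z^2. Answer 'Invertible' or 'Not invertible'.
\text{Invertible}

The MA(q) characteristic polynomial is P(z) = 1 - 0.799z + 0.247z^2.
Invertibility requires all roots to lie outside the unit circle, i.e. |z| > 1 for every root.
Set 1 + (-0.799) z + (0.247) z^2 = 0, i.e. a z^2 + b z + c = 0 with a = 0.247, b = -0.799, c = 1.
Discriminant D = b^2 - 4ac = (-0.799)^2 - 4*(0.247)*1 = 0.638401 - (0.988) = -0.349599.
D < 0, so the roots are the complex-conjugate pair z = (-b +/- i sqrt(-D)) / (2a) = 1.6174 +/- 1.1969i.
For a conjugate pair |z|^2 = z * conj(z) = (product of roots) = c/a = 1/(0.247) = 4.048583, so |z| = sqrt(4.048583) = 2.0121 for both roots.
Moduli of all roots: 2.0121, 2.0121.
All moduli strictly greater than 1? Yes.
Verdict: Invertible.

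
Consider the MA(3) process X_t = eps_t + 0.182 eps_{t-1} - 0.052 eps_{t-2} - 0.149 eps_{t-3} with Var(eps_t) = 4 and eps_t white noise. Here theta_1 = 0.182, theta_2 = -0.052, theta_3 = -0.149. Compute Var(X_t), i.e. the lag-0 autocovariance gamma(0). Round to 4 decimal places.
\gamma(0) = 4.2321

For an MA(q) process X_t = eps_t + sum_i theta_i eps_{t-i} with
Var(eps_t) = sigma^2, the variance is
  gamma(0) = sigma^2 * (1 + sum_i theta_i^2).
  sum_i theta_i^2 = (0.182)^2 + (-0.052)^2 + (-0.149)^2 = 0.033124 + 0.002704 + 0.022201 = 0.058029.
  gamma(0) = 4 * (1 + 0.058029) = 4 * 1.058029 = 4.232116, which rounds to 4.2321.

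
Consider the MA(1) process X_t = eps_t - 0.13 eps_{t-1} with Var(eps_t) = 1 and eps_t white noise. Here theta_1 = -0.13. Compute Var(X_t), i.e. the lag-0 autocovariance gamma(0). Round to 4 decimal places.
\gamma(0) = 1.0169

For an MA(q) process X_t = eps_t + sum_i theta_i eps_{t-i} with
Var(eps_t) = sigma^2, the variance is
  gamma(0) = sigma^2 * (1 + sum_i theta_i^2).
  sum_i theta_i^2 = (-0.13)^2 = 0.0169.
  gamma(0) = 1 * (1 + 0.0169) = 1 * 1.0169 = 1.0169.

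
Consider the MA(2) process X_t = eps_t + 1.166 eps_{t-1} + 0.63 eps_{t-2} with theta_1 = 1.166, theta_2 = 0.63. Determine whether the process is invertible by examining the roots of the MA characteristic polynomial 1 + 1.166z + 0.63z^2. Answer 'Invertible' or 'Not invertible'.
\text{Invertible}

The MA(q) characteristic polynomial is P(z) = 1 + 1.166z + 0.63z^2.
Invertibility requires all roots to lie outside the unit circle, i.e. |z| > 1 for every root.
Set 1 + (1.166) z + (0.63) z^2 = 0, i.e. a z^2 + b z + c = 0 with a = 0.63, b = 1.166, c = 1.
Discriminant D = b^2 - 4ac = (1.166)^2 - 4*(0.63)*1 = 1.359556 - (2.52) = -1.160444.
D < 0, so the roots are the complex-conjugate pair z = (-b +/- i sqrt(-D)) / (2a) = -0.9254 +/- 0.855i.
For a conjugate pair |z|^2 = z * conj(z) = (product of roots) = c/a = 1/(0.63) = 1.587302, so |z| = sqrt(1.587302) = 1.2599 for both roots.
Moduli of all roots: 1.2599, 1.2599.
All moduli strictly greater than 1? Yes.
Verdict: Invertible.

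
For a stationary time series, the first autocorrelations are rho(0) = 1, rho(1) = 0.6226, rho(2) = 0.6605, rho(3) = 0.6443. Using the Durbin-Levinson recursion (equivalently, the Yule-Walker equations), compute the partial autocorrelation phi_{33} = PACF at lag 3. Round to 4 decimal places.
\phi_{33} = 0.2830

The PACF at lag k is phi_{kk}, the last component of the solution
to the Yule-Walker system G_k phi = r_k where
  (G_k)_{ij} = rho(|i - j|), (r_k)_i = rho(i), i,j = 1..k.
Equivalently, Durbin-Levinson gives phi_{kk} iteratively:
  phi_{11} = rho(1)
  phi_{kk} = [rho(k) - sum_{j=1..k-1} phi_{k-1,j} rho(k-j)]
            / [1 - sum_{j=1..k-1} phi_{k-1,j} rho(j)],
  phi_{k,j} = phi_{k-1,j} - phi_{kk} phi_{k-1,k-j},  j = 1..k-1.
Step k = 1:
  phi_11 = rho(1) = 0.6226.
Step k = 2:
  phi_22 = [rho(2) - phi_11 rho(1)] / [1 - phi_11 rho(1)] = [0.6605 - (0.6226)(0.6226)] / [1 - (0.6226)(0.6226)]
         = 0.27286924 / 0.61236924 = 0.445596.
  Update: phi_21 = phi_11 - phi_22 phi_11 = 0.6226 - (0.445596)(0.6226) = 0.345172.
Step k = 3:
  phi_33 = [rho(3) - phi_21 rho(2) - phi_22 rho(1)] / [1 - phi_21 rho(1) - phi_22 rho(2)]
    numerator   = 0.6443 - (0.345172)(0.6605) - (0.445596)(0.6226) = 0.13888589
    denominator = 1 - (0.345172)(0.6226) - (0.445596)(0.6605) = 0.49077982
  phi_33 = 0.13888589 / 0.49077982 = 0.283.
Therefore phi_{33} = 0.2830.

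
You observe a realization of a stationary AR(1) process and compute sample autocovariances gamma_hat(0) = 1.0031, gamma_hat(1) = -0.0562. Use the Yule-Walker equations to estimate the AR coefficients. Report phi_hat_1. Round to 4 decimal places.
\hat\phi_{1} = -0.0560

The Yule-Walker equations for an AR(p) process read, in matrix form,
  Gamma_p phi = r_p,   with   (Gamma_p)_{ij} = gamma(|i - j|),
                       (r_p)_i = gamma(i),   i,j = 1..p.
Substitute the sample gammas (Toeplitz matrix and right-hand side of size 1):
  Gamma_p = [[1.0031]]
  r_p     = [-0.0562]
With p = 1 this is the single equation gamma(0) phi_1 = gamma(1):
  phi_hat_1 = gamma(1) / gamma(0) = -0.0562 / 1.0031 = -0.0560.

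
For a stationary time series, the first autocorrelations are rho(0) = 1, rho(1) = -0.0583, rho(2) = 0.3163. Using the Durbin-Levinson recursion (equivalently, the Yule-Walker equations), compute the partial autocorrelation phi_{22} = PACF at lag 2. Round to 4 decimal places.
\phi_{22} = 0.3140

The PACF at lag k is phi_{kk}, the last component of the solution
to the Yule-Walker system G_k phi = r_k where
  (G_k)_{ij} = rho(|i - j|), (r_k)_i = rho(i), i,j = 1..k.
Equivalently, Durbin-Levinson gives phi_{kk} iteratively:
  phi_{11} = rho(1)
  phi_{kk} = [rho(k) - sum_{j=1..k-1} phi_{k-1,j} rho(k-j)]
            / [1 - sum_{j=1..k-1} phi_{k-1,j} rho(j)],
  phi_{k,j} = phi_{k-1,j} - phi_{kk} phi_{k-1,k-j},  j = 1..k-1.
Step k = 1:
  phi_11 = rho(1) = -0.0583.
Step k = 2:
  phi_22 = [rho(2) - phi_11 rho(1)] / [1 - phi_11 rho(1)] = [0.3163 - (-0.0583)(-0.0583)] / [1 - (-0.0583)(-0.0583)]
         = 0.31290111 / 0.99660111 = 0.314.
Therefore phi_{22} = 0.3140.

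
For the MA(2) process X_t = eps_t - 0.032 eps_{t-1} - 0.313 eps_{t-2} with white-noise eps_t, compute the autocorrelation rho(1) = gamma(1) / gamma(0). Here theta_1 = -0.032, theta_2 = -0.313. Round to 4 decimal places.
\rho(1) = -0.0200

For an MA(q) process with theta_0 = 1, the autocovariance is
  gamma(k) = sigma^2 * sum_{i=0..q-k} theta_i * theta_{i+k},
and rho(k) = gamma(k) / gamma(0). Sigma^2 cancels.
  numerator   = (1)*(-0.032) + (-0.032)*(-0.313) = -0.021984.
  denominator = (1)^2 + (-0.032)^2 + (-0.313)^2 = 1.098993.
  rho(1) = -0.021984 / 1.098993 = -0.0200.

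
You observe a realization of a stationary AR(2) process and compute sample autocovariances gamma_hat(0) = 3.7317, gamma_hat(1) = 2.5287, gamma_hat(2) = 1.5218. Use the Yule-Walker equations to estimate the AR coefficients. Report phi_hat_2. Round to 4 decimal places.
\hat\phi_{2} = -0.0950

The Yule-Walker equations for an AR(p) process read, in matrix form,
  Gamma_p phi = r_p,   with   (Gamma_p)_{ij} = gamma(|i - j|),
                       (r_p)_i = gamma(i),   i,j = 1..p.
Substitute the sample gammas (Toeplitz matrix and right-hand side of size 2):
  Gamma_p = [[3.7317, 2.5287], [2.5287, 3.7317]]
  r_p     = [2.5287, 1.5218]
Written out:
  3.7317 phi_1 + 2.5287 phi_2 = 2.5287
  2.5287 phi_1 + 3.7317 phi_2 = 1.5218
Solve by Cramer's rule:
  det = gamma(0)^2 - gamma(1)^2 = (3.7317)^2 - (2.5287)^2 = 13.92558489 - 6.39432369 = 7.5312612
  phi_hat_1 = [gamma(1) gamma(0) - gamma(1) gamma(2)] / det = [(2.5287)(3.7317) - (2.5287)(1.5218)] / 7.5312612 = 5.58817413 / 7.5312612 = 0.742
  phi_hat_2 = [gamma(0) gamma(2) - gamma(1)^2] / det = [(3.7317)(1.5218) - (2.5287)^2] / 7.5312612 = -0.71542263 / 7.5312612 = -0.095
So phi_hat = [0.7420, -0.0950].
Therefore phi_hat_2 = -0.0950.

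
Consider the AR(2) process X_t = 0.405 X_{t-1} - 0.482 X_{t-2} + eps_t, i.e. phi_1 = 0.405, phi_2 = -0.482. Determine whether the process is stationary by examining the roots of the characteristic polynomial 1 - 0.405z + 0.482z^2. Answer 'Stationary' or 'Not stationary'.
\text{Stationary}

The AR(p) characteristic polynomial is P(z) = 1 - 0.405z + 0.482z^2.
Stationarity requires all roots to lie outside the unit circle, i.e. |z| > 1 for every root.
Set 1 + (-0.405) z + (0.482) z^2 = 0, i.e. a z^2 + b z + c = 0 with a = 0.482, b = -0.405, c = 1.
Discriminant D = b^2 - 4ac = (-0.405)^2 - 4*(0.482)*1 = 0.164025 - (1.928) = -1.763975.
D < 0, so the roots are the complex-conjugate pair z = (-b +/- i sqrt(-D)) / (2a) = 0.4201 +/- 1.3777i.
For a conjugate pair |z|^2 = z * conj(z) = (product of roots) = c/a = 1/(0.482) = 2.074689, so |z| = sqrt(2.074689) = 1.4404 for both roots.
Moduli of all roots: 1.4404, 1.4404.
All moduli strictly greater than 1? Yes.
Verdict: Stationary.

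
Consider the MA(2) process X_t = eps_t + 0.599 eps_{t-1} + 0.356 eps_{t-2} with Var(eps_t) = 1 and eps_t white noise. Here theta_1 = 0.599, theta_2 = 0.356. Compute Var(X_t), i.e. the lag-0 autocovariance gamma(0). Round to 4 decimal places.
\gamma(0) = 1.4855

For an MA(q) process X_t = eps_t + sum_i theta_i eps_{t-i} with
Var(eps_t) = sigma^2, the variance is
  gamma(0) = sigma^2 * (1 + sum_i theta_i^2).
  sum_i theta_i^2 = (0.599)^2 + (0.356)^2 = 0.358801 + 0.126736 = 0.485537.
  gamma(0) = 1 * (1 + 0.485537) = 1 * 1.485537 = 1.485537, which rounds to 1.4855.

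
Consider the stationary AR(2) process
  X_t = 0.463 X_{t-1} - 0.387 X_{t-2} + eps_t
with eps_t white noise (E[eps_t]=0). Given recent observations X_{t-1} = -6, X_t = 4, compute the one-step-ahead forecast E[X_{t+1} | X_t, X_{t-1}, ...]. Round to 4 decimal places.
E[X_{t+1} \mid \mathcal F_t] = 4.1740

For an AR(p) model X_t = c + sum_i phi_i X_{t-i} + eps_t, the
one-step-ahead conditional mean is
  E[X_{t+1} | X_t, ...] = c + sum_i phi_i X_{t+1-i}.
Substitute known values:
  E[X_{t+1} | ...] = (0.463) * (4) + (-0.387) * (-6)
                   = 4.1740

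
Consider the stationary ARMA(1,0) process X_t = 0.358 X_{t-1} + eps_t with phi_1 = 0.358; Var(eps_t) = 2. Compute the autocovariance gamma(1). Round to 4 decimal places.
\gamma(1) = 0.8213

Multiply the model equation by X_{t-k} and take expectations. With theta_0 = psi_0 = 1 and psi_j the MA(infinity) weights, this gives
  gamma(k) - sum_i phi_i gamma(k-i) = c_k,
  c_k = sigma^2 * sum_{j=k..q} theta_j psi_{j-k}   (c_k = 0 for k > q),
using gamma(-m) = gamma(m).
Pure AR (q = 0): c_0 = sigma^2 = 2, c_k = 0 for k >= 1.
Equations for k = 0 and k = 1 (AR order 1):
  gamma(0) = phi_1 gamma(1) + c_0
  gamma(1) = phi_1 gamma(0) + c_1
Substituting the second into the first: gamma(0) (1 - phi_1^2) = c_0 + phi_1 c_1, so
  gamma(0) = c_0 / (1 - phi_1^2) = 2 / (1 - (0.358)^2) = 2 / 0.871836 = 2.294009.
  gamma(1) = phi_1 gamma(0) = (0.358)(2.294009) = 0.821255.
Therefore gamma(1) = 0.8213 (to 4 decimal places).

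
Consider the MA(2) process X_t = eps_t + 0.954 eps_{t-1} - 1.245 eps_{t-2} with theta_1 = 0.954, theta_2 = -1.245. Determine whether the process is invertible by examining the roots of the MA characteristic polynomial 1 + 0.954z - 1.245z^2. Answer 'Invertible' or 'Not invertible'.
\text{Not invertible}

The MA(q) characteristic polynomial is P(z) = 1 + 0.954z - 1.245z^2.
Invertibility requires all roots to lie outside the unit circle, i.e. |z| > 1 for every root.
Set 1 + (0.954) z + (-1.245) z^2 = 0, i.e. a z^2 + b z + c = 0 with a = -1.245, b = 0.954, c = 1.
Discriminant D = b^2 - 4ac = (0.954)^2 - 4*(-1.245)*1 = 0.910116 - (-4.98) = 5.890116.
D >= 0, so the roots are real: z = (-b +/- sqrt(D)) / (2a) = (-0.954 +/- 2.426956) / (-2.49).
  z_1 = (-0.954 + 2.426956) / (-2.49) = -0.5915,   |z_1| = 0.5915.
  z_2 = (-0.954 - 2.426956) / (-2.49) = 1.3578,   |z_2| = 1.3578.
Moduli of all roots: 0.5915, 1.3578.
All moduli strictly greater than 1? No.
Verdict: Not invertible.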